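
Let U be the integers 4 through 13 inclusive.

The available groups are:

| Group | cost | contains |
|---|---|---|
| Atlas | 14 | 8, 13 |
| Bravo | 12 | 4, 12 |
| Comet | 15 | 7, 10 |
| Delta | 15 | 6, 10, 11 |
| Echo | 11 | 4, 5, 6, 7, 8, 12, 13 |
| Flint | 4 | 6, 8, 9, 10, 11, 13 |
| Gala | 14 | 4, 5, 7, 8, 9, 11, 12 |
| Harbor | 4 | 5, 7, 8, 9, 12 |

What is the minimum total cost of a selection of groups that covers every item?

Echo, Flint together cover every item (Echo ∪ Flint = {4, 5, 6, 7, 8, 9, 10, 11, 12, 13}); total cost 11 + 4 = 15.
The greedy pick Flint, Harbor, Echo costs 19; no covering selection beats 15.

15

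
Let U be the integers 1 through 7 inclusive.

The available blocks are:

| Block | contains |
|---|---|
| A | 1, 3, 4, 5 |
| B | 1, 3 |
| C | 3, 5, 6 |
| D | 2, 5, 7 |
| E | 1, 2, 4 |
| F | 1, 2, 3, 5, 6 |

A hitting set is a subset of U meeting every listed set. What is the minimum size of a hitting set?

Take H = {1, 5}. Each listed block contains at least one of these, so H is a hitting set of size 2.
The blocks B, D are pairwise disjoint, so any hitting set needs a separate point for each — at least 2. Hence 2 is optimal.

2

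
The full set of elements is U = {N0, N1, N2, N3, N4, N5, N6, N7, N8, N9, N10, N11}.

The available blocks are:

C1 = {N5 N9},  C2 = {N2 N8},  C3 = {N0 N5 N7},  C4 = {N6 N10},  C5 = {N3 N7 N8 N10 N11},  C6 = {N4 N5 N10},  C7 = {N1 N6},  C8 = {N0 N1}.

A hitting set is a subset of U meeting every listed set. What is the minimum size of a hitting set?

4

H = {N1, N2, N5, N10} meets every block (each contains at least one member of H), and |H| = 4.
The blocks C1, C2, C4, C8 are pairwise disjoint, so any hitting set needs a separate element for each — at least 4. Hence 4 is optimal.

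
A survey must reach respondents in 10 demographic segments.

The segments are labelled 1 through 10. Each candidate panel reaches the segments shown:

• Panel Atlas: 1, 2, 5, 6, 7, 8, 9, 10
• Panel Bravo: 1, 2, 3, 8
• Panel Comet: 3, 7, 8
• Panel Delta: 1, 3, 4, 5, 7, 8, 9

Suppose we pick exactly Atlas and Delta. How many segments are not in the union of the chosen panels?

0

Union of Atlas, Delta = {1, 2, 3, 4, 5, 6, 7, 8, 9, 10} — that's every segment, so 0 are uncovered.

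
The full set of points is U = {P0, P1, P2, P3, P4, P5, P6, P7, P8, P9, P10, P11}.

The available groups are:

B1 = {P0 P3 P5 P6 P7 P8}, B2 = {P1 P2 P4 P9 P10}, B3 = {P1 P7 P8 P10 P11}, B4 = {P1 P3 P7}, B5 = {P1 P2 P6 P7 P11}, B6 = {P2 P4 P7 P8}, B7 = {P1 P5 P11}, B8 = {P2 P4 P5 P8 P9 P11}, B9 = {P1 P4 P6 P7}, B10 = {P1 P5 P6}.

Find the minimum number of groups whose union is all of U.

Take {B1, B3, B8}. Their union is {P0, P1, P2, P3, P4, P5, P6, P7, P8, P9, P10, P11}, which is all 12 points.
Only B1 contains P0, so B1 is forced; the remaining 6 points need at least 2 more groups (each remaining group adds at most 5) — so at least 3 groups are needed, and 3 is optimal.

3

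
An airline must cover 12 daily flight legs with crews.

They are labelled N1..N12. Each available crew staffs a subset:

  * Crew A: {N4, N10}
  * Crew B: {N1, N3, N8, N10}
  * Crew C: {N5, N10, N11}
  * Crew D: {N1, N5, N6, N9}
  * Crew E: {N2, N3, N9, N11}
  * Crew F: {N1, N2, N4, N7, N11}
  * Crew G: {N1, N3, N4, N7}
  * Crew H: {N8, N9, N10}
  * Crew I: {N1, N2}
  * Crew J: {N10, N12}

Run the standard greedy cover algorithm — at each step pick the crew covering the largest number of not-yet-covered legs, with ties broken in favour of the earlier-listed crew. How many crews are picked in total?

4

Greedy: pick F (covers 5 new) → pick B (covers 3 new) → pick D (covers 3 new) → pick J (covers 1 new). Total picks: 4.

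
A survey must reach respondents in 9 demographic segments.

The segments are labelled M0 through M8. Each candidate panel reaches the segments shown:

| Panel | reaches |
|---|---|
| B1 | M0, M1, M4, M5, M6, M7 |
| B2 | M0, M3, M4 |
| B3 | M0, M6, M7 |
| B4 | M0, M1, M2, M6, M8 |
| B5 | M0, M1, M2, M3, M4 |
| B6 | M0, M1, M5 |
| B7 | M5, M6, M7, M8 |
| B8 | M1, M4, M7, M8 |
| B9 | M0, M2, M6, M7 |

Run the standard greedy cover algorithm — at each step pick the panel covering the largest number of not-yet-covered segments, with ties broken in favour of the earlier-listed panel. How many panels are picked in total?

Greedy: pick B1 (covers 6 new) → pick B4 (covers 2 new) → pick B2 (covers 1 new). Total picks: 3.
(The true minimum cover uses only 2 panels, so greedy is not optimal here.)

3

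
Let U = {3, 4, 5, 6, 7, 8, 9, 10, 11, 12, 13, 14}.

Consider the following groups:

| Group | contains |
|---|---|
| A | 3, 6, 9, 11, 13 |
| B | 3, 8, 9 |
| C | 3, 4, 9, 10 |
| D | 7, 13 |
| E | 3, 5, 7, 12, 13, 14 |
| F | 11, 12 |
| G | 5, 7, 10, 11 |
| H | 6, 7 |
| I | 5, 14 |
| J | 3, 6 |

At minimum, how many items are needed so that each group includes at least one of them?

Take T = {3, 7, 11, 14}. Each listed group contains at least one of these, so T is a hitting set of size 4.
The groups C, F, H, I are pairwise disjoint, so any hitting set needs a separate item for each — at least 4. Hence 4 is optimal.

4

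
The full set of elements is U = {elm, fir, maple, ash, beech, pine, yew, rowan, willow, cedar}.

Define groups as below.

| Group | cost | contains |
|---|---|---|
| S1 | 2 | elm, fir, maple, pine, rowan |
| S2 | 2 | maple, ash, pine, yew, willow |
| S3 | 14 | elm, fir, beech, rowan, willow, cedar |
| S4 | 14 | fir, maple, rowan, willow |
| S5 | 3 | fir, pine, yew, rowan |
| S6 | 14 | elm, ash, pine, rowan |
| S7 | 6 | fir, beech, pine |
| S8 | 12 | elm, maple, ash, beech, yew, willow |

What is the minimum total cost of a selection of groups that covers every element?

16

S2, S3 together cover every element (S2 ∪ S3 = {elm, fir, maple, ash, beech, pine, yew, rowan, willow, cedar}); total cost 2 + 14 = 16.
The greedy pick S1, S2, S7, S3 costs 24; no covering selection beats 16.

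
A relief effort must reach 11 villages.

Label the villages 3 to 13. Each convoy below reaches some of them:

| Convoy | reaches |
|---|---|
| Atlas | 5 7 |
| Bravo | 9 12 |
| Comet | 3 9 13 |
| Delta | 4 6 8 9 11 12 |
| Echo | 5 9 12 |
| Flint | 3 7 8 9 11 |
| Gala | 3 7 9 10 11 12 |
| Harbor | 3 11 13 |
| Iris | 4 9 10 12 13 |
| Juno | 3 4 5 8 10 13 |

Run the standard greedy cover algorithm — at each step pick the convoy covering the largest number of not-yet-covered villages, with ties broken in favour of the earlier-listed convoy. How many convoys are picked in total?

Greedy: pick Delta (covers 6 new) → pick Juno (covers 4 new) → pick Atlas (covers 1 new). Total picks: 3.

3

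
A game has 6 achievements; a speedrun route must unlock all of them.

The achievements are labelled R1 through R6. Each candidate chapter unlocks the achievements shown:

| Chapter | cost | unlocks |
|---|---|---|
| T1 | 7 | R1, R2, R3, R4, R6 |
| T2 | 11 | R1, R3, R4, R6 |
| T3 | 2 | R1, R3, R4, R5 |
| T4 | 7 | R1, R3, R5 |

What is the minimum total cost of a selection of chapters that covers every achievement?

9

T1, T3 together cover every achievement (T1 ∪ T3 = {R1, R2, R3, R4, R5, R6}); total cost 7 + 2 = 9.
No covering selection has total cost below 9.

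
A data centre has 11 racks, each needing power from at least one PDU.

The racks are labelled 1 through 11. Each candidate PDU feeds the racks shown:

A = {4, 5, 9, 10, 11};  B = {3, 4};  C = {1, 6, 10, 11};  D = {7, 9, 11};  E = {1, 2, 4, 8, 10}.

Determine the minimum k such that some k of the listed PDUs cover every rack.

A and B and C and D and E together: A ∪ B ∪ C ∪ D ∪ E = {1, 2, 3, 4, 5, 6, 7, 8, 9, 10, 11} — every rack is covered.
No 4 of the 5 PDUs cover everything (all 5 combinations miss at least one rack), so 5 is optimal.

5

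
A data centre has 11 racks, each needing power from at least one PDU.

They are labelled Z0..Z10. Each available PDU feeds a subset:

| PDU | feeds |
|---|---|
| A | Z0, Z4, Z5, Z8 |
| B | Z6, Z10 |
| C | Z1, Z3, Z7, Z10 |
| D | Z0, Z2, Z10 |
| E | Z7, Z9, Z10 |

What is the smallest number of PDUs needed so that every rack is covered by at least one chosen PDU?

5

A and B and C and D and E together: A ∪ B ∪ C ∪ D ∪ E = {Z0, Z1, Z2, Z3, Z4, Z5, Z6, Z7, Z8, Z9, Z10} — every rack is covered.
No 4 of the 5 PDUs cover everything (all 5 combinations miss at least one rack), so 5 is optimal.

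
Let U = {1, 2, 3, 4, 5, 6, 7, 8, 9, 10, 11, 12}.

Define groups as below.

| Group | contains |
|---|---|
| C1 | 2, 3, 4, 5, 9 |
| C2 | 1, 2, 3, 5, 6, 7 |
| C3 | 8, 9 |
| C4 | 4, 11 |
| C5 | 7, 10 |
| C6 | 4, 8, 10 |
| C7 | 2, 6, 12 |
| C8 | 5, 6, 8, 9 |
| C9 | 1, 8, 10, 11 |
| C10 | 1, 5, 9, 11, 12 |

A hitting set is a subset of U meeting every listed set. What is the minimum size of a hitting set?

4

The 4 elements {4, 6, 9, 10} hit every group.
The groups C3, C4, C5, C7 are pairwise disjoint, so any hitting set needs a separate element for each — at least 4. Hence 4 is optimal.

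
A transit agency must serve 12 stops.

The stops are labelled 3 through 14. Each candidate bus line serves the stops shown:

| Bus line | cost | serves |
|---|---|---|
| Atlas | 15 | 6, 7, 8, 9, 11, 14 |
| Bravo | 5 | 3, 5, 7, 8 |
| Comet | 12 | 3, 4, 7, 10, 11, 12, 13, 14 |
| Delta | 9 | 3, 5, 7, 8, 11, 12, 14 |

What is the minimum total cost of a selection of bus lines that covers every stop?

Atlas, Bravo, Comet together cover every stop (Atlas ∪ Bravo ∪ Comet = {3, 4, 5, 6, 7, 8, 9, 10, 11, 12, 13, 14}); total cost 15 + 5 + 12 = 32.
No covering selection has total cost below 32.

32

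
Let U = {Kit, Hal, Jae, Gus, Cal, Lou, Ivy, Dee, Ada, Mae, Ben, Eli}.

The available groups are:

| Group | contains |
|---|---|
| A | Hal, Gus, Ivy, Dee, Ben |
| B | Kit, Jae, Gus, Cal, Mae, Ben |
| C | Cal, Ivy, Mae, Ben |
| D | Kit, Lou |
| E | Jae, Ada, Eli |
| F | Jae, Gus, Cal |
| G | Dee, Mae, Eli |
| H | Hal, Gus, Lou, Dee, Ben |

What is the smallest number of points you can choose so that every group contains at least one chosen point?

4

The 4 points {Gus, Lou, Ada, Mae} hit every group.
No choice of 3 points meets every group, so 4 is the minimum.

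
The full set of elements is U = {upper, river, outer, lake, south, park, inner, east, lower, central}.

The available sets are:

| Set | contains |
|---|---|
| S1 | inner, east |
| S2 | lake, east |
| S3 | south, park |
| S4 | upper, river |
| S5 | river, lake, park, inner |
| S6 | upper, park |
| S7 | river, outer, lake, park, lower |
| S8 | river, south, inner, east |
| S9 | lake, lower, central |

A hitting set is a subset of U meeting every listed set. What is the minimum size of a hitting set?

4

H = {upper, lake, south, east} meets every set (each contains at least one member of H), and |H| = 4.
The sets S1, S3, S4, S9 are pairwise disjoint, so any hitting set needs a separate element for each — at least 4. Hence 4 is optimal.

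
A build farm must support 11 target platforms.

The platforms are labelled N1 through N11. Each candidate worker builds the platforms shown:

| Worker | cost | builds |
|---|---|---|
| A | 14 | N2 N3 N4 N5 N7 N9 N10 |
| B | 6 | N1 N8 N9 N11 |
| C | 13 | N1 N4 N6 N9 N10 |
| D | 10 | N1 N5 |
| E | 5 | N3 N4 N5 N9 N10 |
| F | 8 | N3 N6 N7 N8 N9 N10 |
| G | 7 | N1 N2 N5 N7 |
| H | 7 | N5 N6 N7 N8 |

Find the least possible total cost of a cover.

B, E, G, H together cover every platform (B ∪ E ∪ G ∪ H = {N1, N2, N3, N4, N5, N6, N7, N8, N9, N10, N11}); total cost 6 + 5 + 7 + 7 = 25.
No covering selection has total cost below 25.

25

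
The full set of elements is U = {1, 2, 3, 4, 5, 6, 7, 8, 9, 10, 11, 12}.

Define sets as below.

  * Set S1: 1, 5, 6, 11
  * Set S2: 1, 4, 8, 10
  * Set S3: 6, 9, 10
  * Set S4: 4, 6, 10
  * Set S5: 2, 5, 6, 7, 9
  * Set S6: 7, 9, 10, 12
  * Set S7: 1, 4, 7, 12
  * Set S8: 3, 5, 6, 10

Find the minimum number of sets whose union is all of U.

5

S1 and S2 and S5 and S6 and S8 together: S1 ∪ S2 ∪ S5 ∪ S6 ∪ S8 = {1, 2, 3, 4, 5, 6, 7, 8, 9, 10, 11, 12} — every element is covered.
No 4 of the 8 sets cover everything (all 70 combinations miss at least one element), so 5 is optimal.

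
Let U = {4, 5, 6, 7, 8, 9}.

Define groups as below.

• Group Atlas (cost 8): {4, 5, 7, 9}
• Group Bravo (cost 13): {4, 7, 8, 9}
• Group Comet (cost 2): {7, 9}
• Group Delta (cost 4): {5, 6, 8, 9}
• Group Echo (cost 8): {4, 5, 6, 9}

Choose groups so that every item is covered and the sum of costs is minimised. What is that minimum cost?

Atlas, Delta together cover every item (Atlas ∪ Delta = {4, 5, 6, 7, 8, 9}); total cost 8 + 4 = 12.
The greedy pick Comet, Delta, Atlas costs 14; no covering selection beats 12.

12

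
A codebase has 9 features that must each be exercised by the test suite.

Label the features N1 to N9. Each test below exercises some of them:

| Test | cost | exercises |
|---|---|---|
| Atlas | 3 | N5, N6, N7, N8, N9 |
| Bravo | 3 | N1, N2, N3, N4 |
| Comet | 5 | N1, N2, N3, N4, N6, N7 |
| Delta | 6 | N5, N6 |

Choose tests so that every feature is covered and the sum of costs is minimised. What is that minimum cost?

Atlas, Bravo together cover every feature (Atlas ∪ Bravo = {N1, N2, N3, N4, N5, N6, N7, N8, N9}); total cost 3 + 3 = 6.
No covering selection has total cost below 6.

6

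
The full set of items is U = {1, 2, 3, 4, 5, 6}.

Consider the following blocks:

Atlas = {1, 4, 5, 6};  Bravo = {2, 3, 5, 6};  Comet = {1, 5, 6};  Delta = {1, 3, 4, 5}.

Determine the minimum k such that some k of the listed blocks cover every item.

Bravo and Delta together: Bravo ∪ Delta = {1, 2, 3, 4, 5, 6} — every item is covered.
No single block has all 6 items (the largest, Atlas, has 4), so 2 is optimal.

2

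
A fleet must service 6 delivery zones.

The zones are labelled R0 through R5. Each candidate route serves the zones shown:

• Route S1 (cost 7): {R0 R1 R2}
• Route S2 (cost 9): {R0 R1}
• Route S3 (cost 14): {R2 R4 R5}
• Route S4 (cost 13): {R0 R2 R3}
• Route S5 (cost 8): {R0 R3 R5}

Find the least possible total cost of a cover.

29

S1, S3, S5 together cover every zone (S1 ∪ S3 ∪ S5 = {R0, R1, R2, R3, R4, R5}); total cost 7 + 14 + 8 = 29.
No covering selection has total cost below 29.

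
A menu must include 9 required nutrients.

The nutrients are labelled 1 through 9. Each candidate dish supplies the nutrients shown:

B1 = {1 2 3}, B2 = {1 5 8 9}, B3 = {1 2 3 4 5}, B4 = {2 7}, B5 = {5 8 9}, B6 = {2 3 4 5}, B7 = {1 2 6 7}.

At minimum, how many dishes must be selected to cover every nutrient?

3

B2 and B6 and B7 together: B2 ∪ B6 ∪ B7 = {1, 2, 3, 4, 5, 6, 7, 8, 9} — every nutrient is covered.
Only B7 contains 6, so B7 is forced; the remaining 5 nutrients need at least 2 more dishes (each remaining dish adds at most 3) — so at least 3 dishes are needed, and 3 is optimal.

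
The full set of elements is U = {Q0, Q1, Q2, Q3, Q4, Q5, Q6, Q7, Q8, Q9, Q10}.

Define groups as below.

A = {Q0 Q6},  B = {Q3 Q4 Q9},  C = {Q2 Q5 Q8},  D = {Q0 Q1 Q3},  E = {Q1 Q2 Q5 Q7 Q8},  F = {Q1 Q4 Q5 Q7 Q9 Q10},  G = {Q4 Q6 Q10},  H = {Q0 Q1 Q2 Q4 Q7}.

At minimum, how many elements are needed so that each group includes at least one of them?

Take T = {Q0, Q4, Q8}. Each listed group contains at least one of these, so T is a hitting set of size 3.
The groups A, B, E are pairwise disjoint, so any hitting set needs a separate element for each — at least 3. Hence 3 is optimal.

3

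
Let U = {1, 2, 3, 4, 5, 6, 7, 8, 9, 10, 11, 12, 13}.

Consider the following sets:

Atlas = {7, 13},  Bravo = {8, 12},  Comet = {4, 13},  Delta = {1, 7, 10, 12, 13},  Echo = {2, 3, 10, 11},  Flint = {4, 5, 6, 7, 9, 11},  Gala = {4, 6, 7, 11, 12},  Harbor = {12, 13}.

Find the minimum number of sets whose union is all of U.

4

Bravo, Delta, Echo, and Flint cover everything between them: the union {1, 2, 3, 4, 5, 6, 7, 8, 9, 10, 11, 12, 13} is all of U.
No 3 of the 8 sets cover everything (all 56 combinations miss at least one element), so 4 is optimal.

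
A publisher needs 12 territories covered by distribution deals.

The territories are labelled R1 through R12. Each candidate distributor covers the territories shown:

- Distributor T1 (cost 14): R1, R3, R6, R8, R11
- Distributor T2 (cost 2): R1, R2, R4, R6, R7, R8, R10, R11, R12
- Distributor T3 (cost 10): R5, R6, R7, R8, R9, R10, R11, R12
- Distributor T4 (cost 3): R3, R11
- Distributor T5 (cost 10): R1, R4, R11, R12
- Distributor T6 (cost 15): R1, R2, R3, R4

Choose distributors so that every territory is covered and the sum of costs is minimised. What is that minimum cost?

T2, T3, T4 together cover every territory (T2 ∪ T3 ∪ T4 = {R1, R2, R3, R4, R5, R6, R7, R8, R9, R10, R11, R12}); total cost 2 + 10 + 3 = 15.
No covering selection has total cost below 15.

15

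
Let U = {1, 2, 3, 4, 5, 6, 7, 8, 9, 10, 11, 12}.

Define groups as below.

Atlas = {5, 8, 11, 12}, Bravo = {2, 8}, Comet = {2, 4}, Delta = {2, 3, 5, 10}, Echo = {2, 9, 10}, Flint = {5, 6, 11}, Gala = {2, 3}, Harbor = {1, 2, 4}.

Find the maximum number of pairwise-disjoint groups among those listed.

Comet, Flint are pairwise disjoint (Comet={2,4}; Flint={5,6,11}).
Every remaining group overlaps one of these, and no 3 of the listed groups are pairwise disjoint, so 2 is the maximum.

2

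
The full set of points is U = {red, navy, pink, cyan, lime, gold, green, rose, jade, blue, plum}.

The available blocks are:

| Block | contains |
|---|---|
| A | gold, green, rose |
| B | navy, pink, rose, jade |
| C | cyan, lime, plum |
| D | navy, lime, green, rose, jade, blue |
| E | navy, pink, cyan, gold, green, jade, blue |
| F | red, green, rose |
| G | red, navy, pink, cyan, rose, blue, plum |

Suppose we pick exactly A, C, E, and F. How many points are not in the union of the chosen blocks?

0

Union of A, C, E, F = {red, navy, pink, cyan, lime, gold, green, rose, jade, blue, plum} — that's every point, so 0 are uncovered.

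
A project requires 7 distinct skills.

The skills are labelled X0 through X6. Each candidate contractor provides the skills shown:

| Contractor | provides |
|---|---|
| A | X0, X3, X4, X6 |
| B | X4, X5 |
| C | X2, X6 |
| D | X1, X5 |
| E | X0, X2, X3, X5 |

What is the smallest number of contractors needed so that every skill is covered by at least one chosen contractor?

A and C and D together: A ∪ C ∪ D = {X0, X1, X2, X3, X4, X5, X6} — every skill is covered.
Only D contains X1, so D is forced; the remaining 5 skills need at least 2 more contractors (each remaining contractor adds at most 4) — so at least 3 contractors are needed, and 3 is optimal.

3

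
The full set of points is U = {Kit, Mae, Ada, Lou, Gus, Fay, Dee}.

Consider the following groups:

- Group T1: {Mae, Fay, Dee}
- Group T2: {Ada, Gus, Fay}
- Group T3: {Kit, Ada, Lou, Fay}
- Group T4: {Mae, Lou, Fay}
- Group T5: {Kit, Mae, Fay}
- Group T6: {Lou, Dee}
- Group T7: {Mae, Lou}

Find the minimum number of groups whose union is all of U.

3

Take {T1, T2, T3}. Their union is {Kit, Mae, Ada, Lou, Gus, Fay, Dee}, which is all 7 points.
Only T2 contains Gus, so T2 is forced; the remaining 4 points need at least 2 more groups (each remaining group adds at most 2) — so at least 3 groups are needed, and 3 is optimal.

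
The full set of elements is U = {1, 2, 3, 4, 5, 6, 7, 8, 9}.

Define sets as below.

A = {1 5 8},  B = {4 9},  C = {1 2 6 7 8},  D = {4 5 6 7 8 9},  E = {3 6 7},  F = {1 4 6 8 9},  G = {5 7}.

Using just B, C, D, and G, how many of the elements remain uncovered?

Union of B, C, D, G = {1, 2, 4, 5, 6, 7, 8, 9}.
Not covered: 3 — 1 element.

1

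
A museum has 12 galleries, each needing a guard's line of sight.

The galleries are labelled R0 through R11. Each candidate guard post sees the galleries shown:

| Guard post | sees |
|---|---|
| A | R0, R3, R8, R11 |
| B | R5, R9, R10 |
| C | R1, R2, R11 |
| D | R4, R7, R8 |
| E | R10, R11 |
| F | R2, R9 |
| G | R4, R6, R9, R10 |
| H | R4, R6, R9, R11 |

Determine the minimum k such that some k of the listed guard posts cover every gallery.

A and B and C and D and G together: A ∪ B ∪ C ∪ D ∪ G = {R0, R1, R2, R3, R4, R5, R6, R7, R8, R9, R10, R11} — every gallery is covered.
No 4 of the 8 guard posts cover everything (all 70 combinations miss at least one gallery), so 5 is optimal.

5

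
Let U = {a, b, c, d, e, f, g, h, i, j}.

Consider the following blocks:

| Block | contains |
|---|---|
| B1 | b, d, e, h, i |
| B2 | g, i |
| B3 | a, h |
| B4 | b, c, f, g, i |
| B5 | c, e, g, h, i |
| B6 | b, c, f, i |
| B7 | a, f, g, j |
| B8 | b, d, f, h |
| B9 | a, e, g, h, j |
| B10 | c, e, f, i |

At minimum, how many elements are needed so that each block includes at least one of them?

3

The 3 elements {g, h, i} hit every block.
No choice of 2 elements meets every block, so 3 is the minimum.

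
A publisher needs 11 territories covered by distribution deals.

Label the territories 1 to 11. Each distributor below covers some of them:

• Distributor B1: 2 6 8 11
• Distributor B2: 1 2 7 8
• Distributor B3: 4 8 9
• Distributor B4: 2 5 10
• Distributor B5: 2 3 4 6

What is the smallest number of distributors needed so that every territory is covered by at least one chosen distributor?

Take {B1, B2, B3, B4, B5}. Their union is {1, 2, 3, 4, 5, 6, 7, 8, 9, 10, 11}, which is all 11 territories.
Only B1 contains 11, so B1 is forced; the remaining 7 territories need at least 4 more distributors (each remaining distributor adds at most 2) — so at least 5 distributors are needed, and 5 is optimal.

5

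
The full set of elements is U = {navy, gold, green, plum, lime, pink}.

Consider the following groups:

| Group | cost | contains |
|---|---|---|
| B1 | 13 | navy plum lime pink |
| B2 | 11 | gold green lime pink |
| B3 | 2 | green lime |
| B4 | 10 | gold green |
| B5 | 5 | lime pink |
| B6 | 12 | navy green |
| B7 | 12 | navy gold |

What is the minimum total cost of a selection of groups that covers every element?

B1, B4 together cover every element (B1 ∪ B4 = {navy, gold, green, plum, lime, pink}); total cost 13 + 10 = 23.
The greedy pick B3, B1, B4 costs 25; no covering selection beats 23.

23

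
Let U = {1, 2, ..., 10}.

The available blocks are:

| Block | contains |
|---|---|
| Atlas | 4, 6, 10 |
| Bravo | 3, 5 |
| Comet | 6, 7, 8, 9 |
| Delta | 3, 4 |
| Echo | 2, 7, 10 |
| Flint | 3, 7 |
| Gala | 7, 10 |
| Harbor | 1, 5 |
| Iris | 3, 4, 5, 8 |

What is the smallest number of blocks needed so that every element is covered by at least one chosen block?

4

Comet, Echo, Harbor, and Iris cover everything between them: the union {1, 2, 3, 4, 5, 6, 7, 8, 9, 10} is all of U.
No 3 of the 9 blocks cover everything (all 84 combinations miss at least one element), so 4 is optimal.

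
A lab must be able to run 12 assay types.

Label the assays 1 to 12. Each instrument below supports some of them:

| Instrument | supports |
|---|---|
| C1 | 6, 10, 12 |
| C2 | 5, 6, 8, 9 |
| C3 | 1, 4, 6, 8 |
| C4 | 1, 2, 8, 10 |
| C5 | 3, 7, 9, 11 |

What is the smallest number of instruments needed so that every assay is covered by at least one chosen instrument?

Take {C1, C2, C3, C4, C5}. Their union is {1, 2, 3, 4, 5, 6, 7, 8, 9, 10, 11, 12}, which is all 12 assays.
No 4 of the 5 instruments cover everything (all 5 combinations miss at least one assay), so 5 is optimal.

5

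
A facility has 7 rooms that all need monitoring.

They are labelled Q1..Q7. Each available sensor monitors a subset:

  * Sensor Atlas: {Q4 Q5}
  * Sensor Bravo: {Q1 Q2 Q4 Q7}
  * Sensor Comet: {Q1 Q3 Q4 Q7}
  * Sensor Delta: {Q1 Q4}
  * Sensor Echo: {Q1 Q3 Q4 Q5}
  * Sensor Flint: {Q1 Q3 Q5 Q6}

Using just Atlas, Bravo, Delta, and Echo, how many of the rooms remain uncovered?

1

Union of Atlas, Bravo, Delta, Echo = {Q1, Q2, Q3, Q4, Q5, Q7}.
Not covered: Q6 — 1 room.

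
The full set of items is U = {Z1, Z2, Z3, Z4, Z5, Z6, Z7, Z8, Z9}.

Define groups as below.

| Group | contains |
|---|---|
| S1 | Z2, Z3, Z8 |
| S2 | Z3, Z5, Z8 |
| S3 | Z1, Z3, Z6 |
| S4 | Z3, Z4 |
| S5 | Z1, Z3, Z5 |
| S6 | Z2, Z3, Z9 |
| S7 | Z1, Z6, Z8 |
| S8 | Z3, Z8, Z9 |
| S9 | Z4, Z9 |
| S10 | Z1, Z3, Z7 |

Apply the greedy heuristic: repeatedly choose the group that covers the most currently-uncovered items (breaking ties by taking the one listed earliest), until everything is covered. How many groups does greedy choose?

Greedy: pick S1 (covers 3 new) → pick S3 (covers 2 new) → pick S9 (covers 2 new) → pick S2 (covers 1 new) → pick S10 (covers 1 new). Total picks: 5.

5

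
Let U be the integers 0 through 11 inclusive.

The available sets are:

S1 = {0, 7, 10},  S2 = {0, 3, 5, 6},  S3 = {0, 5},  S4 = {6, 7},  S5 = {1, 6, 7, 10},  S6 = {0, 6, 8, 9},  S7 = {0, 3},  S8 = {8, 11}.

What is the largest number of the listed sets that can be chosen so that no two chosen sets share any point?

S4, S7, S8 are pairwise disjoint (S4={6,7}; S7={0,3}; S8={8,11}).
Every remaining set overlaps one of these, and no 4 of the listed sets are pairwise disjoint, so 3 is the maximum.

3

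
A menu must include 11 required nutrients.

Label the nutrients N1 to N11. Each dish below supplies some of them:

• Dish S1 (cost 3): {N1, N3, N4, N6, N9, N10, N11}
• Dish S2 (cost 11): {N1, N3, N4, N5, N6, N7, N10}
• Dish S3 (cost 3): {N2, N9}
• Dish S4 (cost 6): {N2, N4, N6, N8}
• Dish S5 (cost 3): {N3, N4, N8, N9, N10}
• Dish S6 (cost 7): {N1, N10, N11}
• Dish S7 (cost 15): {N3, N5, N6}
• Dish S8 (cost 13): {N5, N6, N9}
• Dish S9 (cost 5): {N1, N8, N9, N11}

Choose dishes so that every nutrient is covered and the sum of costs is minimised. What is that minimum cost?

S2, S3, S9 together cover every nutrient (S2 ∪ S3 ∪ S9 = {N1, N2, N3, N4, N5, N6, N7, N8, N9, N10, N11}); total cost 11 + 3 + 5 = 19.
The greedy pick S1, S3, S5, S2 costs 20; no covering selection beats 19.

19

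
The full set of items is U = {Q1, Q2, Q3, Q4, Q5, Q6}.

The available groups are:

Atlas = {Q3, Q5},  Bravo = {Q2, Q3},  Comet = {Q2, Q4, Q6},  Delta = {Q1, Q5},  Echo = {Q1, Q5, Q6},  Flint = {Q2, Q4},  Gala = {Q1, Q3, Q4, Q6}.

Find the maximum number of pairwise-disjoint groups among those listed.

2

Bravo, Echo are pairwise disjoint (Bravo={Q2,Q3}; Echo={Q1,Q5,Q6}).
Every remaining group overlaps one of these, and no 3 of the listed groups are pairwise disjoint, so 2 is the maximum.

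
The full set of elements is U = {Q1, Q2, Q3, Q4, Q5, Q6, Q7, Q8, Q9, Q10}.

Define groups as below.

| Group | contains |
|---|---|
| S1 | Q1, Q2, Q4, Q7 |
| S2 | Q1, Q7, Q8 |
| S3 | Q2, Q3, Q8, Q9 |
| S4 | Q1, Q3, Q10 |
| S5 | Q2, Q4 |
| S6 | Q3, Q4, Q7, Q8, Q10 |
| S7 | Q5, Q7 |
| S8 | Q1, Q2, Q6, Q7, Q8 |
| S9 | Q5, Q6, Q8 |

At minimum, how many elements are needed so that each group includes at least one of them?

The 4 elements {Q3, Q4, Q7, Q8} hit every group.
No choice of 3 elements meets every group, so 4 is the minimum.

4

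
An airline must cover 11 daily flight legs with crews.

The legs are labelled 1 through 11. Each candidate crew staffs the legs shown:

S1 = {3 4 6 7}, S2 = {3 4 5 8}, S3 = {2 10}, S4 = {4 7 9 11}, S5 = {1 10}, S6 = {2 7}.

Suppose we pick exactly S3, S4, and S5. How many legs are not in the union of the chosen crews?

Union of S3, S4, S5 = {1, 2, 4, 7, 9, 10, 11}.
Not covered: 3, 5, 6, 8 — 4 legs.

4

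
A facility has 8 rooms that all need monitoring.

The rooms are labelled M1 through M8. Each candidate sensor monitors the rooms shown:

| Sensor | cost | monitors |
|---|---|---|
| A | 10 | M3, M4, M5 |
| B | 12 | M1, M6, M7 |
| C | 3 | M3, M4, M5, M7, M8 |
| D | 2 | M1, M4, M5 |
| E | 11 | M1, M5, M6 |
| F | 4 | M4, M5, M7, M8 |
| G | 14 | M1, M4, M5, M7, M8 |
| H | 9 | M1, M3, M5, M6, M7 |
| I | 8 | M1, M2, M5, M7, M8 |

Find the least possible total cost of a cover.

19

D, H, I together cover every room (D ∪ H ∪ I = {M1, M2, M3, M4, M5, M6, M7, M8}); total cost 2 + 9 + 8 = 19.
The greedy pick C, D, I, H costs 22; no covering selection beats 19.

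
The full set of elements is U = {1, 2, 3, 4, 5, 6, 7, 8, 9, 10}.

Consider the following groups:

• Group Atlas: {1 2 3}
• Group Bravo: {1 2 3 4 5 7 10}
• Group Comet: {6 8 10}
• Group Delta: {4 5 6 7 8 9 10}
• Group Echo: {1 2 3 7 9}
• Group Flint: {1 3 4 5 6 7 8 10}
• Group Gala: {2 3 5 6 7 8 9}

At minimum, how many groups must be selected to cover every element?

2

Echo and Flint cover everything between them: the union {1, 2, 3, 4, 5, 6, 7, 8, 9, 10} is all of U.
No single group has all 10 elements (the largest, Flint, has 8), so 2 is optimal.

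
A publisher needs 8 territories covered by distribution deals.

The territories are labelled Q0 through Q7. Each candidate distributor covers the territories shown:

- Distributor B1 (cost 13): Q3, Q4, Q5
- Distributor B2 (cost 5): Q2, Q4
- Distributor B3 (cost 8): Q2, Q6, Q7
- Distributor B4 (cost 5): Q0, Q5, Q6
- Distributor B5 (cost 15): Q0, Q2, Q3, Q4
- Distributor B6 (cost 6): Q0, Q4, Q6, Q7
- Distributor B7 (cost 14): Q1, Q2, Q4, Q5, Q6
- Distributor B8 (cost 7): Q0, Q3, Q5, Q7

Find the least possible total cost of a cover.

B7, B8 together cover every territory (B7 ∪ B8 = {Q0, Q1, Q2, Q3, Q4, Q5, Q6, Q7}); total cost 14 + 7 = 21.
The greedy pick B6, B8, B2, B7 costs 32; no covering selection beats 21.

21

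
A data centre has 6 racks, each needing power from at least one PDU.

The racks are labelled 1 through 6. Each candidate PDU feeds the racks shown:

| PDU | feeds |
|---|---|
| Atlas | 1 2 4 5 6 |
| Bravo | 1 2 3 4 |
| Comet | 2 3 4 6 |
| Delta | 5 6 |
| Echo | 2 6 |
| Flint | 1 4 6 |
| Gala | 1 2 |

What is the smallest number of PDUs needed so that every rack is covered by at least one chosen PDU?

Atlas and Bravo together: Atlas ∪ Bravo = {1, 2, 3, 4, 5, 6} — every rack is covered.
No single PDU has all 6 racks (the largest, Atlas, has 5), so 2 is optimal.

2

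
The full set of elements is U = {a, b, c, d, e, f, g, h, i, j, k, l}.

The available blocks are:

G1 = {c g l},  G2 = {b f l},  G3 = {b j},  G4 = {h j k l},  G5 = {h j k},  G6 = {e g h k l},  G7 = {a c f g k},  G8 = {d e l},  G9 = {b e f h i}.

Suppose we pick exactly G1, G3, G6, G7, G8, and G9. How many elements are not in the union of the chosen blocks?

0

Union of G1, G3, G6, G7, G8, G9 = {a, b, c, d, e, f, g, h, i, j, k, l} — that's every element, so 0 are uncovered.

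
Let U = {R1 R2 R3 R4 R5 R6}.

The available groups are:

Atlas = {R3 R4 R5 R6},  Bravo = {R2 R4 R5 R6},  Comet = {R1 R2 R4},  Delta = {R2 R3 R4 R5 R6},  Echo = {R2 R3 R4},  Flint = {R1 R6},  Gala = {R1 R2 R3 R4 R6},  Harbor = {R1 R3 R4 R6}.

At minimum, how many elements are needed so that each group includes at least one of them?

2

The 2 elements {R4, R6} hit every group.
The groups Echo, Flint are pairwise disjoint, so any hitting set needs a separate element for each — at least 2. Hence 2 is optimal.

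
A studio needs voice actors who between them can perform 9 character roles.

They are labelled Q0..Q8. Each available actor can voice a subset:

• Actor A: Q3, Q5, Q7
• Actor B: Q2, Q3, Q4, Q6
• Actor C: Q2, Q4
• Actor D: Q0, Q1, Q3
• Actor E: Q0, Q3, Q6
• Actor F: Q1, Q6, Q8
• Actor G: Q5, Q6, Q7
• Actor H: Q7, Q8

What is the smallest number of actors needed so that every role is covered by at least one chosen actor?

4

Take {A, C, E, F}. Their union is {Q0, Q1, Q2, Q3, Q4, Q5, Q6, Q7, Q8}, which is all 9 roles.
No 3 of the 8 actors cover everything (all 56 combinations miss at least one role), so 4 is optimal.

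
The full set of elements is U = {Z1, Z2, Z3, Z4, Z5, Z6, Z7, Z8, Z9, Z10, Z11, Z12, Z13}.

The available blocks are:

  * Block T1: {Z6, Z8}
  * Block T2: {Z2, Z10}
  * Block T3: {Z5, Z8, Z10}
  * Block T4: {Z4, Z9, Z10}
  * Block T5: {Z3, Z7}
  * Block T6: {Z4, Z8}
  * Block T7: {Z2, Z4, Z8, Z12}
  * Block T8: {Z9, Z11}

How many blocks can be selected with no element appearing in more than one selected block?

4

T2, T5, T6, T8 are pairwise disjoint (T2={Z2,Z10}; T5={Z3,Z7}; T6={Z4,Z8}; T8={Z9,Z11}).
Every remaining block overlaps one of these, and no 5 of the listed blocks are pairwise disjoint, so 4 is the maximum.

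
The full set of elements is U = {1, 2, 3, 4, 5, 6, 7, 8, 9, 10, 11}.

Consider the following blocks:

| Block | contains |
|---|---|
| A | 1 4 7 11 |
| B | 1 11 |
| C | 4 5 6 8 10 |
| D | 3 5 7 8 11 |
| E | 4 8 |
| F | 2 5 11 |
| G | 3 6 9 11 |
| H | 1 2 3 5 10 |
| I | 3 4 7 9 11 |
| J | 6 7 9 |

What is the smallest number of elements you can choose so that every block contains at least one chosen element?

T = {3, 8, 9, 11} meets every block (each contains at least one member of T), and |T| = 4.
No choice of 3 elements meets every block, so 4 is the minimum.

4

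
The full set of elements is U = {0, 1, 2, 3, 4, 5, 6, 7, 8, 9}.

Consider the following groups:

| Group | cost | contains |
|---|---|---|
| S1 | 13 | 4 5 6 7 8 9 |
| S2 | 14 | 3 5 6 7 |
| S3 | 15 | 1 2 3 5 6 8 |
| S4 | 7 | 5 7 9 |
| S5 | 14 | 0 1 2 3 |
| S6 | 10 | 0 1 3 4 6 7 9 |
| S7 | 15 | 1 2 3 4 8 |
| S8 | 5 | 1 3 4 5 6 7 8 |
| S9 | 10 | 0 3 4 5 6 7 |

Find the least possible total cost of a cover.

25

S3, S6 together cover every element (S3 ∪ S6 = {0, 1, 2, 3, 4, 5, 6, 7, 8, 9}); total cost 15 + 10 = 25.
The greedy pick S8, S6, S5 costs 29; no covering selection beats 25.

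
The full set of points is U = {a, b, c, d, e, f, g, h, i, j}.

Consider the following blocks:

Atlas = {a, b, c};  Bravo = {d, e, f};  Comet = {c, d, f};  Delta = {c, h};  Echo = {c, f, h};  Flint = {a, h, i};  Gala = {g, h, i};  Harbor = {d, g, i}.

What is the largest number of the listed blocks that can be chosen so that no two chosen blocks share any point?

3

Atlas, Bravo, Gala are pairwise disjoint (Atlas={a,b,c}; Bravo={d,e,f}; Gala={g,h,i}).
Every remaining block overlaps one of these, and no 4 of the listed blocks are pairwise disjoint, so 3 is the maximum.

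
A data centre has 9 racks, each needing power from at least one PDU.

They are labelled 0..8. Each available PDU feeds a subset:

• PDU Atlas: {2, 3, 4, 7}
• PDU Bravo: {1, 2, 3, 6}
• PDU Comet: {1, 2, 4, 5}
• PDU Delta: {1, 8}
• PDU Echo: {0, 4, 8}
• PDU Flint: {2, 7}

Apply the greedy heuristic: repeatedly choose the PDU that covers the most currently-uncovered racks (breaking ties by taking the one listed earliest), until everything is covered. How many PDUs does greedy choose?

Greedy: pick Atlas (covers 4 new) → pick Bravo (covers 2 new) → pick Echo (covers 2 new) → pick Comet (covers 1 new). Total picks: 4.

4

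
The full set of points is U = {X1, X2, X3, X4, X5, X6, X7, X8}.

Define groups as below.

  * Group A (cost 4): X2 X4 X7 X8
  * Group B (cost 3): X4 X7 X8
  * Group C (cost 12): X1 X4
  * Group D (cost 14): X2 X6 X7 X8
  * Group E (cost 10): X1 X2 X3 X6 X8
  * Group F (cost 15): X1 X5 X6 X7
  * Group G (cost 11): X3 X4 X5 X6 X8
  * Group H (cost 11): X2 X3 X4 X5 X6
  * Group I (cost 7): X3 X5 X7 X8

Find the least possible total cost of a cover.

B, E, I together cover every point (B ∪ E ∪ I = {X1, X2, X3, X4, X5, X6, X7, X8}); total cost 3 + 10 + 7 = 20.
The greedy pick A, E, I costs 21; no covering selection beats 20.

20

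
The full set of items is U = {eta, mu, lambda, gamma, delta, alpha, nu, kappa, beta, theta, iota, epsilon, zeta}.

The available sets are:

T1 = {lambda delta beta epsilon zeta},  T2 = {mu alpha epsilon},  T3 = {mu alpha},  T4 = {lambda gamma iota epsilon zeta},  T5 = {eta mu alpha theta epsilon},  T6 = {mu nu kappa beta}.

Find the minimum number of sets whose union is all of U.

4

Take {T1, T4, T5, T6}. Their union is {eta, mu, lambda, gamma, delta, alpha, nu, kappa, beta, theta, iota, epsilon, zeta}, which is all 13 items.
No 3 of the 6 sets cover everything (all 20 combinations miss at least one item), so 4 is optimal.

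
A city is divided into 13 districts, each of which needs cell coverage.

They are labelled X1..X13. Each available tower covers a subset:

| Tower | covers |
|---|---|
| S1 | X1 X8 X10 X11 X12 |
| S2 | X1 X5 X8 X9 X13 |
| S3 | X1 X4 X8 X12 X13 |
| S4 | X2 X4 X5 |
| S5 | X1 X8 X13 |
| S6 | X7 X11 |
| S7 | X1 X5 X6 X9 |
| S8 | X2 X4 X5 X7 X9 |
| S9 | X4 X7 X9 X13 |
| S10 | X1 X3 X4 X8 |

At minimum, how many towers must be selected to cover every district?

Take {S1, S7, S8, S9, S10}. Their union is {X1, X2, X3, X4, X5, X6, X7, X8, X9, X10, X11, X12, X13}, which is all 13 districts.
No 4 of the 10 towers cover everything (all 210 combinations miss at least one district), so 5 is optimal.

5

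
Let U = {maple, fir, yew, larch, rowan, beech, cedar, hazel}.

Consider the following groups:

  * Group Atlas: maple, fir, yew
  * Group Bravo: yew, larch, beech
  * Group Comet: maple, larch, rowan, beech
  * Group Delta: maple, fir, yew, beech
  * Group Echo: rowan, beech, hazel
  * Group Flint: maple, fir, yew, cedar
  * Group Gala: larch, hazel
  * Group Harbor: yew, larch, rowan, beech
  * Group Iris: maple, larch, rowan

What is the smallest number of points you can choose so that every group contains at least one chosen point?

3

The 3 points {maple, beech, hazel} hit every group.
No choice of 2 points meets every group, so 3 is the minimum.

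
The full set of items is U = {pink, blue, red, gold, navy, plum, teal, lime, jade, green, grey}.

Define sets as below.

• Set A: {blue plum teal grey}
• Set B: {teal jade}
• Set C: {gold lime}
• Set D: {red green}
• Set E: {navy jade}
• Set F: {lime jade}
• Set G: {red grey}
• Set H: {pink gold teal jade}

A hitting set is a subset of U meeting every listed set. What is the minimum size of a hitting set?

Take T = {red, teal, lime, jade}. Each listed set contains at least one of these, so T is a hitting set of size 4.
The sets A, C, D, E are pairwise disjoint, so any hitting set needs a separate item for each — at least 4. Hence 4 is optimal.

4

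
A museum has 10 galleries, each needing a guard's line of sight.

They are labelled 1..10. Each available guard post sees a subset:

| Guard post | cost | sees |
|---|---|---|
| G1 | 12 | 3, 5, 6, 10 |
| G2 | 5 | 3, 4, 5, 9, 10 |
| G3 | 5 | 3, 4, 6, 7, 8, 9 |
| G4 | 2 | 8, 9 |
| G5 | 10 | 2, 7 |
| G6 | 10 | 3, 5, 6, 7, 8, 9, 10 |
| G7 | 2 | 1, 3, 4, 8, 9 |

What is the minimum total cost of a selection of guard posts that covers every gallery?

22

G2, G3, G5, G7 together cover every gallery (G2 ∪ G3 ∪ G5 ∪ G7 = {1, 2, 3, 4, 5, 6, 7, 8, 9, 10}); total cost 5 + 5 + 10 + 2 = 22.
No covering selection has total cost below 22.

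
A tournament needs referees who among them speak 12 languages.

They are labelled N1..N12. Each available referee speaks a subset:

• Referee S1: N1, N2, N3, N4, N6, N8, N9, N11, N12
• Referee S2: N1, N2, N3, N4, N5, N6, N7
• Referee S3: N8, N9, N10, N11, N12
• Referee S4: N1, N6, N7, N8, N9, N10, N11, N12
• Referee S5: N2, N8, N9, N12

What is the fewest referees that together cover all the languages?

2

Take {S2, S3}. Their union is {N1, N2, N3, N4, N5, N6, N7, N8, N9, N10, N11, N12}, which is all 12 languages.
No single referee has all 12 languages (the largest, S1, has 9), so 2 is optimal.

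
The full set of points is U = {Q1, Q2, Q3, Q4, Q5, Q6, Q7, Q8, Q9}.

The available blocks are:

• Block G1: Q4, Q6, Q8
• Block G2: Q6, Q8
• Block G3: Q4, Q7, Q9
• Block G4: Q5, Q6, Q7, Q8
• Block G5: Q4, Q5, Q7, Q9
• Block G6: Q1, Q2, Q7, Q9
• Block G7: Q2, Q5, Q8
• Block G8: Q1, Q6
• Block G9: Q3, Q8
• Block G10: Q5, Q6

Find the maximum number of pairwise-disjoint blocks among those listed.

3

G3, G7, G8 are pairwise disjoint (G3={Q4,Q7,Q9}; G7={Q2,Q5,Q8}; G8={Q1,Q6}).
Every remaining block overlaps one of these, and no 4 of the listed blocks are pairwise disjoint, so 3 is the maximum.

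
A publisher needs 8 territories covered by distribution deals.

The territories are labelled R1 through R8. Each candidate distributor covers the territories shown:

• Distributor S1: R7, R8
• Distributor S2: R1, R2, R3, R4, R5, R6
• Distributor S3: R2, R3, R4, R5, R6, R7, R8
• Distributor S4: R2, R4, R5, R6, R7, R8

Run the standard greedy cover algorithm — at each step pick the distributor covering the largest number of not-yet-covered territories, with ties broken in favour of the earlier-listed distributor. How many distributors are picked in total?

Greedy: pick S3 (covers 7 new) → pick S2 (covers 1 new). Total picks: 2.

2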